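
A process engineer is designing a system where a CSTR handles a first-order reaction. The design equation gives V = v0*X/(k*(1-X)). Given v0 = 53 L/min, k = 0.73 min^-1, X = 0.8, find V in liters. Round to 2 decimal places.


V = v0 * X / (k * (1 - X))
V = 53 * 0.8 / (0.73 * (1 - 0.8))
V = 42.4 / (0.73 * 0.2)
V = 42.4 / 0.146
V = 290.41 L


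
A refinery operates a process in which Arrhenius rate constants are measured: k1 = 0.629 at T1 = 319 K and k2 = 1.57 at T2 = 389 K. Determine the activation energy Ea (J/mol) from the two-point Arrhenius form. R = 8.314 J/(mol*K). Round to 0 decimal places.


Ea = R * ln(k2/k1) / (1/T1 - 1/T2)
ln(k2/k1) = ln(1.57/0.629) = 0.9146996
1/T1 - 1/T2 = 1/319 - 1/389 = 0.000564102151
Ea = 8.314 * 0.9146996 / 0.000564102151
Ea = 13481 J/mol


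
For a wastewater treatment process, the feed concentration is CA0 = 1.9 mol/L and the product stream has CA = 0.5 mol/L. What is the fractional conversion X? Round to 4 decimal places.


X = (CA0 - CA) / CA0
X = (1.9 - 0.5) / 1.9
X = 1.4 / 1.9
X = 0.7368


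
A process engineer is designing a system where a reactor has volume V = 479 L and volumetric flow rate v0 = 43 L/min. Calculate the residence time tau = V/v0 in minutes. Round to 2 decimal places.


tau = V / v0
tau = 479 / 43
tau = 11.14 min


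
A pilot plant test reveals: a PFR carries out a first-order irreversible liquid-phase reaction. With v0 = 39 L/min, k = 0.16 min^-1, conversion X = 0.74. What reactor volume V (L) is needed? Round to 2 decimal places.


V = (v0/k) * ln(1/(1-X))
V = (39/0.16) * ln(1/(1-0.74))
V = 243.75 * ln(3.846154)
V = 243.75 * 1.347074
V = 328.35 L


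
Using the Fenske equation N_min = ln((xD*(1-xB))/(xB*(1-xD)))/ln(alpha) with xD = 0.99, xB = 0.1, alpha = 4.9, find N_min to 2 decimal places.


N_min = ln((xD*(1-xB))/(xB*(1-xD))) / ln(alpha)
Numerator inside ln: 0.891 / 0.001 = 891.0
ln(891.0) = 6.792344
ln(alpha) = ln(4.9) = 1.589235
N_min = 6.792344 / 1.589235 = 4.27


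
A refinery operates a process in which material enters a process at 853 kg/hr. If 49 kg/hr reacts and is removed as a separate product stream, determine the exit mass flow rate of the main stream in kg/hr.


Steady-state mass balance on the main outlet: F_out = F_in - F_removed
F_out = 853 - 49
F_out = 804 kg/hr


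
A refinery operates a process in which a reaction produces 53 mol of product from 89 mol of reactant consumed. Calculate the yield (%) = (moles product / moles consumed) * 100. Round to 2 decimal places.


Yield = (moles product / moles consumed) * 100%
Yield = (53 / 89) * 100
Yield = 0.5955 * 100
Yield = 59.55%


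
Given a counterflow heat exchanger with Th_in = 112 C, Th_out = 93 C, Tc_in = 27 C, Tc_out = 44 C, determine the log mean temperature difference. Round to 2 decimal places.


dT1 = Th_in - Tc_out = 112 - 44 = 68
dT2 = Th_out - Tc_in = 93 - 27 = 66
LMTD = (dT1 - dT2) / ln(dT1/dT2)
LMTD = (68 - 66) / ln(68/66)
LMTD = 67.00 K


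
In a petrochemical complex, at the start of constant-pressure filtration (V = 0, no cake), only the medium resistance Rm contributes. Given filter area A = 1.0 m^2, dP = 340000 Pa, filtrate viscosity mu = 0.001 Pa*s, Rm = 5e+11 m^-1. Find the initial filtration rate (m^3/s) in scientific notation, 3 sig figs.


rate = A * dP / (mu * Rm)
rate = 1.0 * 340000 / (0.001 * 5e+11)
rate = 340000.0 / 5.000e+08
rate = 6.80e-04 m^3/s


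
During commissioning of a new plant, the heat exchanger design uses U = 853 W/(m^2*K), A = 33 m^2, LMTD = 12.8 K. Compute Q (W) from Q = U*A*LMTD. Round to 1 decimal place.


Q = U * A * LMTD
Q = 853 * 33 * 12.8
Q = 360307.2 W


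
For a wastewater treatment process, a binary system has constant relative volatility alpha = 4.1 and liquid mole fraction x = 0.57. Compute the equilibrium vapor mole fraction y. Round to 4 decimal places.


y = alpha*x / (1 + (alpha-1)*x)
y = 4.1*0.57 / (1 + (4.1-1)*0.57)
y = 2.337 / (1 + 1.767)
y = 2.337 / 2.767
y = 0.8446


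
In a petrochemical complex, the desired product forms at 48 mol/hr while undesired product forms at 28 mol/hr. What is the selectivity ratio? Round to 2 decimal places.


S = desired product rate / undesired product rate
S = 48 / 28
S = 1.71


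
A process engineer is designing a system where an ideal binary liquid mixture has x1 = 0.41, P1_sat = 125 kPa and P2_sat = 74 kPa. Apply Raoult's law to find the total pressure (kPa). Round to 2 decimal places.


P = x1*P1_sat + x2*P2_sat
x2 = 1 - x1 = 1 - 0.41 = 0.59
P = 0.41*125 + 0.59*74
P = 51.25 + 43.66
P = 94.91 kPa


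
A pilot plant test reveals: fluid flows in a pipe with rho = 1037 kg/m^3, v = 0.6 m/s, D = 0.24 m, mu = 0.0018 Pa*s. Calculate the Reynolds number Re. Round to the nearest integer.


Re = rho * v * D / mu
Re = 1037 * 0.6 * 0.24 / 0.0018
Re = 149.328 / 0.0018
Re = 82960


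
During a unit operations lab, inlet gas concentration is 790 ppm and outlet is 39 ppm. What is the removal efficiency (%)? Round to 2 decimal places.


Efficiency = (G_in - G_out) / G_in * 100%
Efficiency = (790 - 39) / 790 * 100
Efficiency = 751 / 790 * 100
Efficiency = 95.06%


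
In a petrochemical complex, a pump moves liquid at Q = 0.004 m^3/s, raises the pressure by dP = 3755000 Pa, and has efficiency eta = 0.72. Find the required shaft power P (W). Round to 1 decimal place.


P = Q * dP / eta
P = 0.004 * 3755000 / 0.72
P = 15020.0 / 0.72
P = 20861.1 W


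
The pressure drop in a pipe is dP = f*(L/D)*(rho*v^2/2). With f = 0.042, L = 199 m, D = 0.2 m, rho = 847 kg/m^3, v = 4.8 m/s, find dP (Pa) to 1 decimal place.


dP = f * (L/D) * (rho*v^2/2)
dP = 0.042 * (199/0.2) * (847*4.8^2/2)
L/D = 995.0
rho*v^2/2 = 847*23.04/2 = 9757.44
dP = 0.042 * 995.0 * 9757.44
dP = 407763.4 Pa


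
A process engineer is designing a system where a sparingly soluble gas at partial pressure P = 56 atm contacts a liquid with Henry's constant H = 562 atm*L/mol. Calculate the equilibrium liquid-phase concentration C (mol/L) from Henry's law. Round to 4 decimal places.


C = P / H
C = 56 / 562
C = 0.0996 mol/L


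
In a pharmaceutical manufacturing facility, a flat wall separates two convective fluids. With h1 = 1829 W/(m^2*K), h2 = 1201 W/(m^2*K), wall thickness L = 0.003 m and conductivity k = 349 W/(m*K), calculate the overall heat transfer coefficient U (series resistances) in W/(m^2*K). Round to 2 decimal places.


1/U = 1/h1 + L/k + 1/h2
1/U = 1/1829 + 0.003/349 + 1/1201
1/U = 0.0005467469 + 8.596e-06 + 0.0008326395
1/U = 0.0013879824
U = 720.47 W/(m^2*K)


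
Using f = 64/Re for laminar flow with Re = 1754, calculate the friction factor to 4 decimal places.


f = 64 / Re
f = 64 / 1754
f = 0.0365


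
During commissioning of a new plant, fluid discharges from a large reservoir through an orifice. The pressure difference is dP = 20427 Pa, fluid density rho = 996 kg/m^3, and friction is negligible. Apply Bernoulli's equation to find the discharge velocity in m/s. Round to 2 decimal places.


v = sqrt(2*dP/rho)
v = sqrt(2*20427/996)
v = sqrt(41.018072)
v = 6.40 m/s


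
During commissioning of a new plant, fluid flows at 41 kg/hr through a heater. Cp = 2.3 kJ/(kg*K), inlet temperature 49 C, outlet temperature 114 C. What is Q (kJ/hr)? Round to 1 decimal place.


Q = m_dot * Cp * (T2 - T1)
Q = 41 * 2.3 * (114 - 49)
Q = 41 * 2.3 * 65
Q = 6129.5 kJ/hr


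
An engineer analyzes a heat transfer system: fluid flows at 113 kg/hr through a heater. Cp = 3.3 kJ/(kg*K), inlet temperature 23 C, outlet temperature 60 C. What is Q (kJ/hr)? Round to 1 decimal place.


Q = m_dot * Cp * (T2 - T1)
Q = 113 * 3.3 * (60 - 23)
Q = 113 * 3.3 * 37
Q = 13797.3 kJ/hr


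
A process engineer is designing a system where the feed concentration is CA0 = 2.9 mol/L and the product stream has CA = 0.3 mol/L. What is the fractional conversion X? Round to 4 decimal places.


X = (CA0 - CA) / CA0
X = (2.9 - 0.3) / 2.9
X = 2.6 / 2.9
X = 0.8966


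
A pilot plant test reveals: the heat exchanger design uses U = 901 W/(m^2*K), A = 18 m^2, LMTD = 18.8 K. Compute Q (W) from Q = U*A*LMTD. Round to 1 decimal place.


Q = U * A * LMTD
Q = 901 * 18 * 18.8
Q = 304898.4 W


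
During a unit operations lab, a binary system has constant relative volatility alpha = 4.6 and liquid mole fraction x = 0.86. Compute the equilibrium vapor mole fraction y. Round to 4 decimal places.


y = alpha*x / (1 + (alpha-1)*x)
y = 4.6*0.86 / (1 + (4.6-1)*0.86)
y = 3.956 / (1 + 3.096)
y = 3.956 / 4.096
y = 0.9658


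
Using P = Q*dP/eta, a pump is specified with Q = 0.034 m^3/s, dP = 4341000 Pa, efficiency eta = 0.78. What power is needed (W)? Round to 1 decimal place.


P = Q * dP / eta
P = 0.034 * 4341000 / 0.78
P = 147594.0 / 0.78
P = 189223.1 W


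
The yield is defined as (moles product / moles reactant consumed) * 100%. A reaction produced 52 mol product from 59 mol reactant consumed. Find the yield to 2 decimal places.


Yield = (moles product / moles consumed) * 100%
Yield = (52 / 59) * 100
Yield = 0.8814 * 100
Yield = 88.14%


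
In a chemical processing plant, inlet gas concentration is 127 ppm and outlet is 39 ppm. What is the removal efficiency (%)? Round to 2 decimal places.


Efficiency = (G_in - G_out) / G_in * 100%
Efficiency = (127 - 39) / 127 * 100
Efficiency = 88 / 127 * 100
Efficiency = 69.29%


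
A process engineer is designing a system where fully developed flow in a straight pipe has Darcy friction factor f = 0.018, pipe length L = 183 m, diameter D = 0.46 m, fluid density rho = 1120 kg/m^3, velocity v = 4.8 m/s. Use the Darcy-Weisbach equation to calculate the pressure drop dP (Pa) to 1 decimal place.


dP = f * (L/D) * (rho*v^2/2)
dP = 0.018 * (183/0.46) * (1120*4.8^2/2)
L/D = 397.82608696
rho*v^2/2 = 1120*23.04/2 = 12902.4
dP = 0.018 * 397.82608696 * 12902.4
dP = 92392.4 Pa


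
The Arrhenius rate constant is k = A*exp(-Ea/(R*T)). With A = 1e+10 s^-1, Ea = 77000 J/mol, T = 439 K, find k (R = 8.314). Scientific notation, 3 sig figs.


k = A * exp(-Ea/(R*T))
k = 1e+10 * exp(-77000 / (8.314 * 439))
k = 1e+10 * exp(-21.096781)
k = 6.88e+00


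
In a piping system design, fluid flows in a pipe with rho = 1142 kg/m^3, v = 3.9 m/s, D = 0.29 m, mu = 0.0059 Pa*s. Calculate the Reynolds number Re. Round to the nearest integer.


Re = rho * v * D / mu
Re = 1142 * 3.9 * 0.29 / 0.0059
Re = 1291.602 / 0.0059
Re = 218916


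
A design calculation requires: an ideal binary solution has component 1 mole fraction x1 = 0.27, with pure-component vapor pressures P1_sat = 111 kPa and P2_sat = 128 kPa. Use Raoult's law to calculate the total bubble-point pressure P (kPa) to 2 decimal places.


P = x1*P1_sat + x2*P2_sat
x2 = 1 - x1 = 1 - 0.27 = 0.73
P = 0.27*111 + 0.73*128
P = 29.97 + 93.44
P = 123.41 kPa


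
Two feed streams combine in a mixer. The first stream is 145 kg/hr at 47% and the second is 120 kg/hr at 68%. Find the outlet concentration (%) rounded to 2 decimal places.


Mass balance on solute: F1*x1 + F2*x2 = F3*x3
F3 = F1 + F2 = 145 + 120 = 265 kg/hr
x3 = (F1*x1 + F2*x2)/F3
x3 = (145*0.47 + 120*0.68) / 265
x3 = 56.51%


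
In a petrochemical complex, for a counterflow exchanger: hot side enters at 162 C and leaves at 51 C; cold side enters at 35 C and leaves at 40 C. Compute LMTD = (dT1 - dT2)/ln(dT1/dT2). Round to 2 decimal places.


dT1 = Th_in - Tc_out = 162 - 40 = 122
dT2 = Th_out - Tc_in = 51 - 35 = 16
LMTD = (dT1 - dT2) / ln(dT1/dT2)
LMTD = (122 - 16) / ln(122/16)
LMTD = 52.18 K


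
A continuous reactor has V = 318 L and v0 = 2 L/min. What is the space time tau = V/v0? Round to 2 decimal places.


tau = V / v0
tau = 318 / 2
tau = 159.00 min


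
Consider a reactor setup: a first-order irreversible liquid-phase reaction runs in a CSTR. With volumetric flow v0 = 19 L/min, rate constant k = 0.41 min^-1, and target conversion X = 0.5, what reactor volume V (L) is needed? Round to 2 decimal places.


V = v0 * X / (k * (1 - X))
V = 19 * 0.5 / (0.41 * (1 - 0.5))
V = 9.5 / (0.41 * 0.5)
V = 9.5 / 0.205
V = 46.34 L


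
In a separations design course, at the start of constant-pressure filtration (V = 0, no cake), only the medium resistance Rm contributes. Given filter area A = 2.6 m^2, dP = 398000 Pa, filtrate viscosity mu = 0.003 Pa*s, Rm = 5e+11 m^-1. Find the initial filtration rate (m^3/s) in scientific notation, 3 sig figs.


rate = A * dP / (mu * Rm)
rate = 2.6 * 398000 / (0.003 * 5e+11)
rate = 1034800.0 / 1.500e+09
rate = 6.90e-04 m^3/s


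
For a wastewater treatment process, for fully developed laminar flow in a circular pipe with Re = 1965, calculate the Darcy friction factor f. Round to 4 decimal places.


f = 64 / Re
f = 64 / 1965
f = 0.0326


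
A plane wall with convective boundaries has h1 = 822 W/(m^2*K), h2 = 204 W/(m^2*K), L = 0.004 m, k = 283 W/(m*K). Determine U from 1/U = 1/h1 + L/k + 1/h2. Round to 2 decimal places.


1/U = 1/h1 + L/k + 1/h2
1/U = 1/822 + 0.004/283 + 1/204
1/U = 0.001216545 + 1.41343e-05 + 0.0049019608
1/U = 0.0061326401
U = 163.06 W/(m^2*K)


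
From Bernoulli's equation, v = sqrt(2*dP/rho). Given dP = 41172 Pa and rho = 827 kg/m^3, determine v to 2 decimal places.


v = sqrt(2*dP/rho)
v = sqrt(2*41172/827)
v = sqrt(99.569528)
v = 9.98 m/s


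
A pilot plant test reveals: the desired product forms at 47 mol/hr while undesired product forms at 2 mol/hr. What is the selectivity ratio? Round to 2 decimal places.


S = desired product rate / undesired product rate
S = 47 / 2
S = 23.50


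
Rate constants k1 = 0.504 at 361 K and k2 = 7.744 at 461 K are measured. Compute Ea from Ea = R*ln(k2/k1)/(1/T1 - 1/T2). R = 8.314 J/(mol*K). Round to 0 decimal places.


Ea = R * ln(k2/k1) / (1/T1 - 1/T2)
ln(k2/k1) = ln(7.744/0.504) = 2.7320974
1/T1 - 1/T2 = 1/361 - 1/461 = 0.000600885706
Ea = 8.314 * 2.7320974 / 0.000600885706
Ea = 37802 J/mol


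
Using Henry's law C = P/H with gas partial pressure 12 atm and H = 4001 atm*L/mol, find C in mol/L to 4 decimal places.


C = P / H
C = 12 / 4001
C = 0.0030 mol/L


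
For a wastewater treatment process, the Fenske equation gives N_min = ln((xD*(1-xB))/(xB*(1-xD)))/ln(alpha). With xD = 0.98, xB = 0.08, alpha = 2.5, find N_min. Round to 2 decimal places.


N_min = ln((xD*(1-xB))/(xB*(1-xD))) / ln(alpha)
Numerator inside ln: 0.9016 / 0.0016 = 563.5
ln(563.5) = 6.334167
ln(alpha) = ln(2.5) = 0.916291
N_min = 6.334167 / 0.916291 = 6.91


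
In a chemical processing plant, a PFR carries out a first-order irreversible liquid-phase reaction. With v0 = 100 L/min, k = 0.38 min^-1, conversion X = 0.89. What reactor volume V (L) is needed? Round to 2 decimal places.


V = (v0/k) * ln(1/(1-X))
V = (100/0.38) * ln(1/(1-0.89))
V = 263.157895 * ln(9.090909)
V = 263.157895 * 2.207275
V = 580.86 L


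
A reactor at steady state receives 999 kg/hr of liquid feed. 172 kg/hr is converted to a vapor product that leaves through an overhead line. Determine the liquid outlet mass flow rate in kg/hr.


Steady-state mass balance on the main outlet: F_out = F_in - F_removed
F_out = 999 - 172
F_out = 827 kg/hr


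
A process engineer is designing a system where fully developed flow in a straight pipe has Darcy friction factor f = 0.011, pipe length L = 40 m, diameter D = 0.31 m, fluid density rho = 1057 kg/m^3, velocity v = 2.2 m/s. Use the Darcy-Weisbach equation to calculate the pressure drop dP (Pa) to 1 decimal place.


dP = f * (L/D) * (rho*v^2/2)
dP = 0.011 * (40/0.31) * (1057*2.2^2/2)
L/D = 129.03225806
rho*v^2/2 = 1057*4.84/2 = 2557.94
dP = 0.011 * 129.03225806 * 2557.94
dP = 3630.6 Pa


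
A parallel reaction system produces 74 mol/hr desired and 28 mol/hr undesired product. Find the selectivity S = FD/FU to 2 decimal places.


S = desired product rate / undesired product rate
S = 74 / 28
S = 2.64


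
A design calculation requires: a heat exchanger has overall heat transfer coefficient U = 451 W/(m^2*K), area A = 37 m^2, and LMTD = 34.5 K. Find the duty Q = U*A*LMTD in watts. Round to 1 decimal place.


Q = U * A * LMTD
Q = 451 * 37 * 34.5
Q = 575701.5 W


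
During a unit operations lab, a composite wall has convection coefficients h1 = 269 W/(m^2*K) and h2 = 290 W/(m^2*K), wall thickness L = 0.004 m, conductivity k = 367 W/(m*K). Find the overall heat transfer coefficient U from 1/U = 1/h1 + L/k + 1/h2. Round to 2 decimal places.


1/U = 1/h1 + L/k + 1/h2
1/U = 1/269 + 0.004/367 + 1/290
1/U = 0.0037174721 + 1.08992e-05 + 0.0034482759
1/U = 0.0071766472
U = 139.34 W/(m^2*K)


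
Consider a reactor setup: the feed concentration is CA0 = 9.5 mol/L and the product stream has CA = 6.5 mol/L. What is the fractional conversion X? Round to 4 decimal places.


X = (CA0 - CA) / CA0
X = (9.5 - 6.5) / 9.5
X = 3.0 / 9.5
X = 0.3158


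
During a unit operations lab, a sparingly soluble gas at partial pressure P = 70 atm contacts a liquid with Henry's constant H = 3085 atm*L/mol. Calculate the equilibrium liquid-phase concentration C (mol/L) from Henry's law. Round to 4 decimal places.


C = P / H
C = 70 / 3085
C = 0.0227 mol/L


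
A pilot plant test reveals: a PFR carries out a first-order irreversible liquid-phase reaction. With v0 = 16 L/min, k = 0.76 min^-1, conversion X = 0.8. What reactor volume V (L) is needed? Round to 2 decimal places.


V = (v0/k) * ln(1/(1-X))
V = (16/0.76) * ln(1/(1-0.8))
V = 21.052632 * ln(5.0)
V = 21.052632 * 1.609438
V = 33.88 L


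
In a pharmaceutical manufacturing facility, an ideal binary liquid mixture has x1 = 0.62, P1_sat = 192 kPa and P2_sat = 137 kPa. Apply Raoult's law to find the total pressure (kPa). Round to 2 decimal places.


P = x1*P1_sat + x2*P2_sat
x2 = 1 - x1 = 1 - 0.62 = 0.38
P = 0.62*192 + 0.38*137
P = 119.04 + 52.06
P = 171.10 kPa


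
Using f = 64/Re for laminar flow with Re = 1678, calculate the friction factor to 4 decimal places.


f = 64 / Re
f = 64 / 1678
f = 0.0381


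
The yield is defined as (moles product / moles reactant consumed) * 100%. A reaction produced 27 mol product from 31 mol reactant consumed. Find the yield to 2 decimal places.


Yield = (moles product / moles consumed) * 100%
Yield = (27 / 31) * 100
Yield = 0.871 * 100
Yield = 87.10%


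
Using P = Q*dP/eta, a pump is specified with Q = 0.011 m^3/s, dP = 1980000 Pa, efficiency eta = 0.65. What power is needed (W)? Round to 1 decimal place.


P = Q * dP / eta
P = 0.011 * 1980000 / 0.65
P = 21780.0 / 0.65
P = 33507.7 W


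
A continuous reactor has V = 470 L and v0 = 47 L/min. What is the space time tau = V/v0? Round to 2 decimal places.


tau = V / v0
tau = 470 / 47
tau = 10.00 min


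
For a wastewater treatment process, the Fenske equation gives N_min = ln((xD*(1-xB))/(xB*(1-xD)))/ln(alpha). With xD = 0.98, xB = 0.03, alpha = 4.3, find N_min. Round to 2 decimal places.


N_min = ln((xD*(1-xB))/(xB*(1-xD))) / ln(alpha)
Numerator inside ln: 0.9506 / 0.0006 = 1584.333333
ln(1584.333333) = 7.367919
ln(alpha) = ln(4.3) = 1.458615
N_min = 7.367919 / 1.458615 = 5.05


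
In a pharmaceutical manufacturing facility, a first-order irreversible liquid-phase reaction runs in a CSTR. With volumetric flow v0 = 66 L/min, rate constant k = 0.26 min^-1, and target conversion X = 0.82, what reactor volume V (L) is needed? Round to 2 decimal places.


V = v0 * X / (k * (1 - X))
V = 66 * 0.82 / (0.26 * (1 - 0.82))
V = 54.12 / (0.26 * 0.18)
V = 54.12 / 0.0468
V = 1156.41 L


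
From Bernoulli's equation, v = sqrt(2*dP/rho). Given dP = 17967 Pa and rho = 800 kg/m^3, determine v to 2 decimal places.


v = sqrt(2*dP/rho)
v = sqrt(2*17967/800)
v = sqrt(44.9175)
v = 6.70 m/s


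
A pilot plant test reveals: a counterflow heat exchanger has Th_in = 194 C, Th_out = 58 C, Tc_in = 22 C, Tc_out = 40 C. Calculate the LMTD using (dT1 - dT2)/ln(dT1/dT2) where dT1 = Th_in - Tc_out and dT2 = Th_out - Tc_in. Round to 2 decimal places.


dT1 = Th_in - Tc_out = 194 - 40 = 154
dT2 = Th_out - Tc_in = 58 - 22 = 36
LMTD = (dT1 - dT2) / ln(dT1/dT2)
LMTD = (154 - 36) / ln(154/36)
LMTD = 81.19 K


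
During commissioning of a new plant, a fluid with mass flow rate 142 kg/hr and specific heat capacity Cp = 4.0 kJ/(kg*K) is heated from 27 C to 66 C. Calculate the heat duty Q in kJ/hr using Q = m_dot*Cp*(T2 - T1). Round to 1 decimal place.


Q = m_dot * Cp * (T2 - T1)
Q = 142 * 4.0 * (66 - 27)
Q = 142 * 4.0 * 39
Q = 22152.0 kJ/hr


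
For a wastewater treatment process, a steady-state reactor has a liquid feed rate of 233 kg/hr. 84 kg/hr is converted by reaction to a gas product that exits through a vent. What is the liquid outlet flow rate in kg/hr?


Steady-state mass balance on the main outlet: F_out = F_in - F_removed
F_out = 233 - 84
F_out = 149 kg/hr


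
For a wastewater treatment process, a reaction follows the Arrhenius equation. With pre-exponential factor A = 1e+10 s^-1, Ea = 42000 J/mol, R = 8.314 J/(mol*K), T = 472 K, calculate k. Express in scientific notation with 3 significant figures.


k = A * exp(-Ea/(R*T))
k = 1e+10 * exp(-42000 / (8.314 * 472))
k = 1e+10 * exp(-10.702797)
k = 2.25e+05


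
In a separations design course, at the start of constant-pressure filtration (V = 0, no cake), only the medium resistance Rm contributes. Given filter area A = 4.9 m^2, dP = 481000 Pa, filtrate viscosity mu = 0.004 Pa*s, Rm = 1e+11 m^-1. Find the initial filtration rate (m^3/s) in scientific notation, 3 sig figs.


rate = A * dP / (mu * Rm)
rate = 4.9 * 481000 / (0.004 * 1e+11)
rate = 2356900.0 / 4.000e+08
rate = 5.89e-03 m^3/s


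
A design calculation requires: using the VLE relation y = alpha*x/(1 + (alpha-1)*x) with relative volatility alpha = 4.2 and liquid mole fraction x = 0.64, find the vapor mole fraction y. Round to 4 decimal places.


y = alpha*x / (1 + (alpha-1)*x)
y = 4.2*0.64 / (1 + (4.2-1)*0.64)
y = 2.688 / (1 + 2.048)
y = 2.688 / 3.048
y = 0.8819


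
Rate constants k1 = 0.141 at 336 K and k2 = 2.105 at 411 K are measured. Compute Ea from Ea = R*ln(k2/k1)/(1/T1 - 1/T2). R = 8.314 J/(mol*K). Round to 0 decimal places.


Ea = R * ln(k2/k1) / (1/T1 - 1/T2)
ln(k2/k1) = ln(2.105/0.141) = 2.7033109
1/T1 - 1/T2 = 1/336 - 1/411 = 0.000543100452
Ea = 8.314 * 2.7033109 / 0.000543100452
Ea = 41383 J/mol


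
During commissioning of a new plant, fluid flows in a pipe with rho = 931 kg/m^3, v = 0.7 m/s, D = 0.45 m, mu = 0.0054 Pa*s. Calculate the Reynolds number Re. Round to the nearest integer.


Re = rho * v * D / mu
Re = 931 * 0.7 * 0.45 / 0.0054
Re = 293.265 / 0.0054
Re = 54308


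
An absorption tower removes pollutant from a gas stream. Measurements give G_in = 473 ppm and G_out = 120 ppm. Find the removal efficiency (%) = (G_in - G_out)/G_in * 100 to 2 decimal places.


Efficiency = (G_in - G_out) / G_in * 100%
Efficiency = (473 - 120) / 473 * 100
Efficiency = 353 / 473 * 100
Efficiency = 74.63%


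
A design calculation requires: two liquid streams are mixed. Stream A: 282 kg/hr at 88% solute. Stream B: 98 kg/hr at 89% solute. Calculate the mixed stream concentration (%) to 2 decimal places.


Mass balance on solute: F1*x1 + F2*x2 = F3*x3
F3 = F1 + F2 = 282 + 98 = 380 kg/hr
x3 = (F1*x1 + F2*x2)/F3
x3 = (282*0.88 + 98*0.89) / 380
x3 = 88.26%


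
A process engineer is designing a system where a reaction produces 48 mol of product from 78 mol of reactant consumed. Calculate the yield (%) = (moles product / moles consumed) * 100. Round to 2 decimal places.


Yield = (moles product / moles consumed) * 100%
Yield = (48 / 78) * 100
Yield = 0.6154 * 100
Yield = 61.54%


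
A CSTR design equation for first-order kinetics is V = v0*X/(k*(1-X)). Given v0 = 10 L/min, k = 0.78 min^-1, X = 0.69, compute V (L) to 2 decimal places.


V = v0 * X / (k * (1 - X))
V = 10 * 0.69 / (0.78 * (1 - 0.69))
V = 6.9 / (0.78 * 0.31)
V = 6.9 / 0.2418
V = 28.54 L


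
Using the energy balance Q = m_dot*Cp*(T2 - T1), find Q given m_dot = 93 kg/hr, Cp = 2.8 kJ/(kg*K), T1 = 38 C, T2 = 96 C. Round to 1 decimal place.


Q = m_dot * Cp * (T2 - T1)
Q = 93 * 2.8 * (96 - 38)
Q = 93 * 2.8 * 58
Q = 15103.2 kJ/hr


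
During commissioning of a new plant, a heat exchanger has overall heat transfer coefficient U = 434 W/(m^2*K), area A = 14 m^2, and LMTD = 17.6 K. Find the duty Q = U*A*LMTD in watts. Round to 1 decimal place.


Q = U * A * LMTD
Q = 434 * 14 * 17.6
Q = 106937.6 W


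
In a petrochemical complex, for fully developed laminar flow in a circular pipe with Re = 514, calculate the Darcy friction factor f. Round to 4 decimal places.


f = 64 / Re
f = 64 / 514
f = 0.1245


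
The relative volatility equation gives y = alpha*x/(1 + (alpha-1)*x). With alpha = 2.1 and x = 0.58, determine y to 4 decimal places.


y = alpha*x / (1 + (alpha-1)*x)
y = 2.1*0.58 / (1 + (2.1-1)*0.58)
y = 1.218 / (1 + 0.638)
y = 1.218 / 1.638
y = 0.7436


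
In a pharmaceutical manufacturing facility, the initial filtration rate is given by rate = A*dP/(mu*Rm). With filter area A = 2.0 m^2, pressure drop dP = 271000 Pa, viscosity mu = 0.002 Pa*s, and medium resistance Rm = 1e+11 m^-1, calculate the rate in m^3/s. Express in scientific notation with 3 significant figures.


rate = A * dP / (mu * Rm)
rate = 2.0 * 271000 / (0.002 * 1e+11)
rate = 542000.0 / 2.000e+08
rate = 2.71e-03 m^3/s


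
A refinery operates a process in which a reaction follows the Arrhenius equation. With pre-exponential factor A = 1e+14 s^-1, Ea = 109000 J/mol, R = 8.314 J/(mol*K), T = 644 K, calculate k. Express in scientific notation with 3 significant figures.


k = A * exp(-Ea/(R*T))
k = 1e+14 * exp(-109000 / (8.314 * 644))
k = 1e+14 * exp(-20.357789)
k = 1.44e+05


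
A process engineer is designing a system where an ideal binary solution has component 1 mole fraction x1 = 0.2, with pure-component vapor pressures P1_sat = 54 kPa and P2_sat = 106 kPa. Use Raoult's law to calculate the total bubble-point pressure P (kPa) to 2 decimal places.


P = x1*P1_sat + x2*P2_sat
x2 = 1 - x1 = 1 - 0.2 = 0.8
P = 0.2*54 + 0.8*106
P = 10.8 + 84.8
P = 95.60 kPa


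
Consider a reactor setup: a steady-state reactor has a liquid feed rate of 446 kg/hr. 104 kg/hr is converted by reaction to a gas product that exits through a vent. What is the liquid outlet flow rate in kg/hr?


Steady-state mass balance on the main outlet: F_out = F_in - F_removed
F_out = 446 - 104
F_out = 342 kg/hr


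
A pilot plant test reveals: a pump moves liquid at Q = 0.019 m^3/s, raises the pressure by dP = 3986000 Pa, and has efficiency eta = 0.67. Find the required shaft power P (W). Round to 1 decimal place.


P = Q * dP / eta
P = 0.019 * 3986000 / 0.67
P = 75734.0 / 0.67
P = 113035.8 W


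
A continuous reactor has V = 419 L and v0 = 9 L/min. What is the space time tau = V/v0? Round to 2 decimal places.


tau = V / v0
tau = 419 / 9
tau = 46.56 min


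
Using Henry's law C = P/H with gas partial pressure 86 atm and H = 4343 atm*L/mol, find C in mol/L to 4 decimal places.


C = P / H
C = 86 / 4343
C = 0.0198 mol/L


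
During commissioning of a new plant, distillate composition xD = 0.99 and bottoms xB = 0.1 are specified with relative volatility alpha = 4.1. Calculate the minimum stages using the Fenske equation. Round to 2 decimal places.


N_min = ln((xD*(1-xB))/(xB*(1-xD))) / ln(alpha)
Numerator inside ln: 0.891 / 0.001 = 891.0
ln(891.0) = 6.792344
ln(alpha) = ln(4.1) = 1.410987
N_min = 6.792344 / 1.410987 = 4.81


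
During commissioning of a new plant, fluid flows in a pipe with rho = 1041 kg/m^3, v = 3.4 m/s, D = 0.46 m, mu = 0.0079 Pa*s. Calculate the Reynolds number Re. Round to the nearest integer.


Re = rho * v * D / mu
Re = 1041 * 3.4 * 0.46 / 0.0079
Re = 1628.124 / 0.0079
Re = 206092


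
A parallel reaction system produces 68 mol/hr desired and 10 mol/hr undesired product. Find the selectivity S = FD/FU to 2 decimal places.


S = desired product rate / undesired product rate
S = 68 / 10
S = 6.80


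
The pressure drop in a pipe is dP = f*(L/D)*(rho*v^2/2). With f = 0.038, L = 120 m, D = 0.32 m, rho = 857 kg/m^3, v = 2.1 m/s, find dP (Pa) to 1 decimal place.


dP = f * (L/D) * (rho*v^2/2)
dP = 0.038 * (120/0.32) * (857*2.1^2/2)
L/D = 375.0
rho*v^2/2 = 857*4.41/2 = 1889.685
dP = 0.038 * 375.0 * 1889.685
dP = 26928.0 Pa


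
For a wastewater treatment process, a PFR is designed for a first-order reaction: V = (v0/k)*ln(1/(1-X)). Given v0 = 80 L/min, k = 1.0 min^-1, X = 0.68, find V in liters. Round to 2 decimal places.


V = (v0/k) * ln(1/(1-X))
V = (80/1.0) * ln(1/(1-0.68))
V = 80.0 * ln(3.125)
V = 80.0 * 1.139434
V = 91.15 L


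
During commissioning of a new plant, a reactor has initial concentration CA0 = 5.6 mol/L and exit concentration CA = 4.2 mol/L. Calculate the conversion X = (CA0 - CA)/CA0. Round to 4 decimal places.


X = (CA0 - CA) / CA0
X = (5.6 - 4.2) / 5.6
X = 1.4 / 5.6
X = 0.2500


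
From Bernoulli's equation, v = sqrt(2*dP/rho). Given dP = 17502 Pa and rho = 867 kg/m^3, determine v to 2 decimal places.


v = sqrt(2*dP/rho)
v = sqrt(2*17502/867)
v = sqrt(40.373702)
v = 6.35 m/s


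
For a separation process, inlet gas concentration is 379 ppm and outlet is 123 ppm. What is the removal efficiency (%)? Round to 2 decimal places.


Efficiency = (G_in - G_out) / G_in * 100%
Efficiency = (379 - 123) / 379 * 100
Efficiency = 256 / 379 * 100
Efficiency = 67.55%


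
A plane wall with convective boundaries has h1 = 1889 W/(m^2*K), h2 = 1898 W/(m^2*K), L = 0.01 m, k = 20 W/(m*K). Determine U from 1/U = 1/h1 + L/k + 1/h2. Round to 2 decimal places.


1/U = 1/h1 + L/k + 1/h2
1/U = 1/1889 + 0.01/20 + 1/1898
1/U = 0.0005293806 + 0.0005 + 0.0005268704
1/U = 0.001556251
U = 642.57 W/(m^2*K)


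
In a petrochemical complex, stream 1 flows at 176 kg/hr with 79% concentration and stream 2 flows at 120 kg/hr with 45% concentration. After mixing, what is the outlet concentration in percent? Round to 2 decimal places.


Mass balance on solute: F1*x1 + F2*x2 = F3*x3
F3 = F1 + F2 = 176 + 120 = 296 kg/hr
x3 = (F1*x1 + F2*x2)/F3
x3 = (176*0.79 + 120*0.45) / 296
x3 = 65.22%


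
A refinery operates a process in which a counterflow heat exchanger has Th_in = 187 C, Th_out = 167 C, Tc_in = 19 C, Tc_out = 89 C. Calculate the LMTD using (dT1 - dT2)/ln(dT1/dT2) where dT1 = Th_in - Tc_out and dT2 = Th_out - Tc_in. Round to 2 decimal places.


dT1 = Th_in - Tc_out = 187 - 89 = 98
dT2 = Th_out - Tc_in = 167 - 19 = 148
LMTD = (dT1 - dT2) / ln(dT1/dT2)
LMTD = (98 - 148) / ln(98/148)
LMTD = 121.29 K


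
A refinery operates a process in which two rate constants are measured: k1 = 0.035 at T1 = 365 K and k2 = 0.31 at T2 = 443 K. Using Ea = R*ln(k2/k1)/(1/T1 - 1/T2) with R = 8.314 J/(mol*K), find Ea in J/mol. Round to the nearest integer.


Ea = R * ln(k2/k1) / (1/T1 - 1/T2)
ln(k2/k1) = ln(0.31/0.035) = 2.1812242
1/T1 - 1/T2 = 1/365 - 1/443 = 0.000482389684
Ea = 8.314 * 2.1812242 / 0.000482389684
Ea = 37593 J/mol


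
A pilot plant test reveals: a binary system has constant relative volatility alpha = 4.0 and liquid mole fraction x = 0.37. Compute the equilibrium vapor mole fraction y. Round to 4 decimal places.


y = alpha*x / (1 + (alpha-1)*x)
y = 4.0*0.37 / (1 + (4.0-1)*0.37)
y = 1.48 / (1 + 1.11)
y = 1.48 / 2.11
y = 0.7014


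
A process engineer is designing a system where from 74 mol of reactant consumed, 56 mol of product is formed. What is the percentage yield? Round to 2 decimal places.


Yield = (moles product / moles consumed) * 100%
Yield = (56 / 74) * 100
Yield = 0.7568 * 100
Yield = 75.68%


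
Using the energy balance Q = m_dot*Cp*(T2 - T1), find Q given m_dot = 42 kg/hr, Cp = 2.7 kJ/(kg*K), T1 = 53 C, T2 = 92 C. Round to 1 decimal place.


Q = m_dot * Cp * (T2 - T1)
Q = 42 * 2.7 * (92 - 53)
Q = 42 * 2.7 * 39
Q = 4422.6 kJ/hr


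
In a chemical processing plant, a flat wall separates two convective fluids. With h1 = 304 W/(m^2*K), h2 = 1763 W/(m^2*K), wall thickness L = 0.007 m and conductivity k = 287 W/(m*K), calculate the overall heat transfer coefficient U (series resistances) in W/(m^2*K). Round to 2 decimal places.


1/U = 1/h1 + L/k + 1/h2
1/U = 1/304 + 0.007/287 + 1/1763
1/U = 0.0032894737 + 2.43902e-05 + 0.000567215
1/U = 0.0038810789
U = 257.66 W/(m^2*K)


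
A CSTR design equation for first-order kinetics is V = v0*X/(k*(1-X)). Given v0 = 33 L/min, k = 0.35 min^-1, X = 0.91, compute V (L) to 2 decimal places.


V = v0 * X / (k * (1 - X))
V = 33 * 0.91 / (0.35 * (1 - 0.91))
V = 30.03 / (0.35 * 0.09)
V = 30.03 / 0.0315
V = 953.33 L


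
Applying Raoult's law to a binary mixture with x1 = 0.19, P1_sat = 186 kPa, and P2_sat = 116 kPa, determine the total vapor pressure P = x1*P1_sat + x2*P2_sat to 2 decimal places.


P = x1*P1_sat + x2*P2_sat
x2 = 1 - x1 = 1 - 0.19 = 0.81
P = 0.19*186 + 0.81*116
P = 35.34 + 93.96
P = 129.30 kPa


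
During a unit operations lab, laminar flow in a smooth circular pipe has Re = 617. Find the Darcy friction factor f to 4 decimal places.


f = 64 / Re
f = 64 / 617
f = 0.1037


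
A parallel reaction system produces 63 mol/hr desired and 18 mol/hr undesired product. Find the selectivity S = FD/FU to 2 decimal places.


S = desired product rate / undesired product rate
S = 63 / 18
S = 3.50


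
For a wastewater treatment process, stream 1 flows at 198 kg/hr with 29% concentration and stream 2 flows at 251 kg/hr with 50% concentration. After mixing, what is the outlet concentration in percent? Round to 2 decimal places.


Mass balance on solute: F1*x1 + F2*x2 = F3*x3
F3 = F1 + F2 = 198 + 251 = 449 kg/hr
x3 = (F1*x1 + F2*x2)/F3
x3 = (198*0.29 + 251*0.5) / 449
x3 = 40.74%


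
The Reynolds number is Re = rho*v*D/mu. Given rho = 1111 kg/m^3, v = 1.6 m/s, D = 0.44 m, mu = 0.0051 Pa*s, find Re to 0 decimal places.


Re = rho * v * D / mu
Re = 1111 * 1.6 * 0.44 / 0.0051
Re = 782.144 / 0.0051
Re = 153362


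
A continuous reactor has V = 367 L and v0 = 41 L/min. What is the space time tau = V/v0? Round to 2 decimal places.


tau = V / v0
tau = 367 / 41
tau = 8.95 min


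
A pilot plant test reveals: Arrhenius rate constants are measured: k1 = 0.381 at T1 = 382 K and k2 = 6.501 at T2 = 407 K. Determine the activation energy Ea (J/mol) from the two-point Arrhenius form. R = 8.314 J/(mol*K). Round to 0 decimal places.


Ea = R * ln(k2/k1) / (1/T1 - 1/T2)
ln(k2/k1) = ln(6.501/0.381) = 2.8369119
1/T1 - 1/T2 = 1/382 - 1/407 = 0.00016079859
Ea = 8.314 * 2.8369119 / 0.00016079859
Ea = 146681 J/mol


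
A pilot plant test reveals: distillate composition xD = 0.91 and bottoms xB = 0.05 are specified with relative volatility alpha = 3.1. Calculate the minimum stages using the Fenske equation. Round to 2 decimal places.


N_min = ln((xD*(1-xB))/(xB*(1-xD))) / ln(alpha)
Numerator inside ln: 0.8645 / 0.0045 = 192.111111
ln(192.111111) = 5.258074
ln(alpha) = ln(3.1) = 1.131402
N_min = 5.258074 / 1.131402 = 4.65


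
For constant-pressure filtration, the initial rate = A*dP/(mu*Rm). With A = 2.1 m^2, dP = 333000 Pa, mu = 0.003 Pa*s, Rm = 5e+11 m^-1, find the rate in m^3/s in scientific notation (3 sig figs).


rate = A * dP / (mu * Rm)
rate = 2.1 * 333000 / (0.003 * 5e+11)
rate = 699300.0 / 1.500e+09
rate = 4.66e-04 m^3/s


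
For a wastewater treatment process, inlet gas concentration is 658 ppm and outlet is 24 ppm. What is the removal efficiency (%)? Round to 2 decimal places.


Efficiency = (G_in - G_out) / G_in * 100%
Efficiency = (658 - 24) / 658 * 100
Efficiency = 634 / 658 * 100
Efficiency = 96.35%


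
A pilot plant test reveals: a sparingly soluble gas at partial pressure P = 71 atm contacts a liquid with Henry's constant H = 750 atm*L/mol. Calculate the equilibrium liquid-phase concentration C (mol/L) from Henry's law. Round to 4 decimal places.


C = P / H
C = 71 / 750
C = 0.0947 mol/L


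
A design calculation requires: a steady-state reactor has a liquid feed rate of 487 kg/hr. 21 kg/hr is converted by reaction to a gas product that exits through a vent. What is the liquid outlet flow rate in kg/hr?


Steady-state mass balance on the main outlet: F_out = F_in - F_removed
F_out = 487 - 21
F_out = 466 kg/hr


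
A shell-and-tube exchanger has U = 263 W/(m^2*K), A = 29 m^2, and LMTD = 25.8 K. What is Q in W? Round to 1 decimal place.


Q = U * A * LMTD
Q = 263 * 29 * 25.8
Q = 196776.6 W


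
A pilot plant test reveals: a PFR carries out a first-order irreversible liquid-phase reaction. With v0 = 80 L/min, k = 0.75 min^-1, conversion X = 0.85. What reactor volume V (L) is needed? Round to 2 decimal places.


V = (v0/k) * ln(1/(1-X))
V = (80/0.75) * ln(1/(1-0.85))
V = 106.666667 * ln(6.666667)
V = 106.666667 * 1.89712
V = 202.36 L


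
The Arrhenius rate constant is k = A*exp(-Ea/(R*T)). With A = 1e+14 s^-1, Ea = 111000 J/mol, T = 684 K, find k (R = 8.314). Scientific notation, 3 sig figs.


k = A * exp(-Ea/(R*T))
k = 1e+14 * exp(-111000 / (8.314 * 684))
k = 1e+14 * exp(-19.518968)
k = 3.33e+05


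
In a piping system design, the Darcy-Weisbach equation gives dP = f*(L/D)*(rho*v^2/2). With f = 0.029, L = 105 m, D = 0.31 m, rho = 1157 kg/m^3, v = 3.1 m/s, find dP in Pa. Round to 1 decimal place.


dP = f * (L/D) * (rho*v^2/2)
dP = 0.029 * (105/0.31) * (1157*3.1^2/2)
L/D = 338.70967742
rho*v^2/2 = 1157*9.61/2 = 5559.385
dP = 0.029 * 338.70967742 * 5559.385
dP = 54607.5 Pa


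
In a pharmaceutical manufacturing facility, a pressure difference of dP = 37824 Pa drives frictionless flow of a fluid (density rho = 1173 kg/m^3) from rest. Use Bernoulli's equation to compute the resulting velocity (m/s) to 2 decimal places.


v = sqrt(2*dP/rho)
v = sqrt(2*37824/1173)
v = sqrt(64.491049)
v = 8.03 m/s


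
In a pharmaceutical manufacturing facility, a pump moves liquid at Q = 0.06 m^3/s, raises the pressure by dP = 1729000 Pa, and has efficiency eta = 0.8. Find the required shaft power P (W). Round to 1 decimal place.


P = Q * dP / eta
P = 0.06 * 1729000 / 0.8
P = 103740.0 / 0.8
P = 129675.0 W


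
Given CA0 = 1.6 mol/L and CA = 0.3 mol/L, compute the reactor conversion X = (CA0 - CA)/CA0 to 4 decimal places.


X = (CA0 - CA) / CA0
X = (1.6 - 0.3) / 1.6
X = 1.3 / 1.6
X = 0.8125


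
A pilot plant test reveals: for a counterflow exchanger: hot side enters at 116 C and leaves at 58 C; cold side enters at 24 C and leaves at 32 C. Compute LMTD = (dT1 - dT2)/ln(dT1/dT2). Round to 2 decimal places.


dT1 = Th_in - Tc_out = 116 - 32 = 84
dT2 = Th_out - Tc_in = 58 - 24 = 34
LMTD = (dT1 - dT2) / ln(dT1/dT2)
LMTD = (84 - 34) / ln(84/34)
LMTD = 55.28 K


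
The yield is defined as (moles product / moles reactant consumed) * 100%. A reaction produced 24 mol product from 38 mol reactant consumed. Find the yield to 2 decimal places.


Yield = (moles product / moles consumed) * 100%
Yield = (24 / 38) * 100
Yield = 0.6316 * 100
Yield = 63.16%


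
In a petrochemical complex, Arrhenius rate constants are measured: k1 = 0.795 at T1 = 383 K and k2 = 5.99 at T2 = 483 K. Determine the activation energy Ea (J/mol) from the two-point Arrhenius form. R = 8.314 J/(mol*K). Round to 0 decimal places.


Ea = R * ln(k2/k1) / (1/T1 - 1/T2)
ln(k2/k1) = ln(5.99/0.795) = 2.0195046
1/T1 - 1/T2 = 1/383 - 1/483 = 0.000540572683
Ea = 8.314 * 2.0195046 / 0.000540572683
Ea = 31060 J/mol


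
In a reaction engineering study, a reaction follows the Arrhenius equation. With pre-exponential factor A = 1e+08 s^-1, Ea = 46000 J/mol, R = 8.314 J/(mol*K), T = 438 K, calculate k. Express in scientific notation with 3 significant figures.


k = A * exp(-Ea/(R*T))
k = 1e+08 * exp(-46000 / (8.314 * 438))
k = 1e+08 * exp(-12.632046)
k = 3.27e+02


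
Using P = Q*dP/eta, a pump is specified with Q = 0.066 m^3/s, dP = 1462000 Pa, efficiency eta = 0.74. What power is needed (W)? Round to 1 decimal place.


P = Q * dP / eta
P = 0.066 * 1462000 / 0.74
P = 96492.0 / 0.74
P = 130394.6 W


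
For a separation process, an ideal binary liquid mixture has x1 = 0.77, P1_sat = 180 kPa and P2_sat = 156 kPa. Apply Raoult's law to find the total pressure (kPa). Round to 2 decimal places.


P = x1*P1_sat + x2*P2_sat
x2 = 1 - x1 = 1 - 0.77 = 0.23
P = 0.77*180 + 0.23*156
P = 138.6 + 35.88
P = 174.48 kPa
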